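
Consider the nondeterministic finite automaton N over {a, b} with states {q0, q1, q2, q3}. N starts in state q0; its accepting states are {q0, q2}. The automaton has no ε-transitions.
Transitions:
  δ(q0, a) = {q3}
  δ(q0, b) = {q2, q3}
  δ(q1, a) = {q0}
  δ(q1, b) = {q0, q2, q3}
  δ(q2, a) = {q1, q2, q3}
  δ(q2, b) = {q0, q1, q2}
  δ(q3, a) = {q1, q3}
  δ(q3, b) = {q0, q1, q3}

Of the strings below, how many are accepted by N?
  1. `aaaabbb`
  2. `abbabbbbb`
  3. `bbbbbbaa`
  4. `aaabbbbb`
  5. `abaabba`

`aaaabbb`: accepted
`abbabbbbb`: accepted
`bbbbbbaa`: accepted
`aaabbbbb`: accepted
`abaabba`: accepted

5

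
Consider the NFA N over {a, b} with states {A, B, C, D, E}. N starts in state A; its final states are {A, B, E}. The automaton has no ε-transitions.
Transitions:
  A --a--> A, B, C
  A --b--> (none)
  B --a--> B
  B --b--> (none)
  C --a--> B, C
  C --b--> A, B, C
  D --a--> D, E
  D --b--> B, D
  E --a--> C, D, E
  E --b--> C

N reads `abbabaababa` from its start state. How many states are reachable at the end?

3

Start: {A}
read a: {A, B, C}
read b: {A, B, C}
read b: {A, B, C}
read a: {A, B, C}
read b: {A, B, C}
read a: {A, B, C}
read a: {A, B, C}
read b: {A, B, C}
read a: {A, B, C}
read b: {A, B, C}
read a: {A, B, C}
Final reachable set {A, B, C} has 3 states.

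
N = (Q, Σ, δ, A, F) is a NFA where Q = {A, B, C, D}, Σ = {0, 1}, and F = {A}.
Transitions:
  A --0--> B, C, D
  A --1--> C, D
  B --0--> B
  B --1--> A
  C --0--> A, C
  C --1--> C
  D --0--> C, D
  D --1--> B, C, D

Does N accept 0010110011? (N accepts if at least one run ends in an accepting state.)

accepted

Start: {A}
read 0: {B, C, D}
read 0: {A, B, C, D}
read 1: {A, B, C, D}
read 0: {A, B, C, D}
read 1: {A, B, C, D}
read 1: {A, B, C, D}
read 0: {A, B, C, D}
read 0: {A, B, C, D}
read 1: {A, B, C, D}
read 1: {A, B, C, D}
Reachable ∩ accepting = {A} — nonempty.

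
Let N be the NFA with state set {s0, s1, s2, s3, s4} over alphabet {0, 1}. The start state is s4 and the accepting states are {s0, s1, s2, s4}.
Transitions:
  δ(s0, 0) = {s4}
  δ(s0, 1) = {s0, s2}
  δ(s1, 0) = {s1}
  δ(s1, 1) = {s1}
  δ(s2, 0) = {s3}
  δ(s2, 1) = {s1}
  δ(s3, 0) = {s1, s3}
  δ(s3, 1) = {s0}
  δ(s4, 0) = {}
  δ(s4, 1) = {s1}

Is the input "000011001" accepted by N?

Start: {s4}
read 0: {}
The reachable set is empty and stays empty for the remaining 8 symbols.
Reachable ∩ accepting = {} — empty.

rejected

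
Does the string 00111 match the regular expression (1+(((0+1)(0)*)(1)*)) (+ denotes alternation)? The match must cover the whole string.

The right alternative (((0+1)(0)*)(1)*) matches 00111.

yes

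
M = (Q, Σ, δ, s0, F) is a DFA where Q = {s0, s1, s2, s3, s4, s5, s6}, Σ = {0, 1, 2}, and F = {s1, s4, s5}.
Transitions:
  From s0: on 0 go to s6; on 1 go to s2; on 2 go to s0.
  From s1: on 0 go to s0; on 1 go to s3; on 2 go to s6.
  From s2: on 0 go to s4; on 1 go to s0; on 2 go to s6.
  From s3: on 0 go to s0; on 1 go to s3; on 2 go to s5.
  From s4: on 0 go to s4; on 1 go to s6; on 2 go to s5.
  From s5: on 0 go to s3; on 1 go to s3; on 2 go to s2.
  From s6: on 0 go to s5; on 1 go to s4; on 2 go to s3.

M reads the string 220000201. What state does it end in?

s0 --2--> s0
s0 --2--> s0
s0 --0--> s6
s6 --0--> s5
s5 --0--> s3
s3 --0--> s0
s0 --2--> s0
s0 --0--> s6
s6 --1--> s4

s4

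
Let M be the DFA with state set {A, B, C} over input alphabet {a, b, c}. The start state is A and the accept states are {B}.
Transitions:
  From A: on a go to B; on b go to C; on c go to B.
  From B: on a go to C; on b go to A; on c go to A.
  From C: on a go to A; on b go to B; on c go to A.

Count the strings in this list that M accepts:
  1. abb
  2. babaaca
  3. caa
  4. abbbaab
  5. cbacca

1

abb: rejected
babaaca: accepted
caa: rejected
abbbaab: rejected
cbacca: rejected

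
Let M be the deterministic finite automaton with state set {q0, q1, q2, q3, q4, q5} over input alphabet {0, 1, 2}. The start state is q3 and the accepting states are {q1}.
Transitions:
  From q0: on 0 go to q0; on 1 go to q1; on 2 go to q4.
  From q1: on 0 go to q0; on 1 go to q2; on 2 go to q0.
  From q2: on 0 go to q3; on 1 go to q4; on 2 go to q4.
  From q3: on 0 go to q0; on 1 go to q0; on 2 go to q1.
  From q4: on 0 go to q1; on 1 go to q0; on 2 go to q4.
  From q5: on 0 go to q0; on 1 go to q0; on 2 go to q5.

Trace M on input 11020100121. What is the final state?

q3 --1--> q0
q0 --1--> q1
q1 --0--> q0
q0 --2--> q4
q4 --0--> q1
q1 --1--> q2
q2 --0--> q3
q3 --0--> q0
q0 --1--> q1
q1 --2--> q0
q0 --1--> q1

q1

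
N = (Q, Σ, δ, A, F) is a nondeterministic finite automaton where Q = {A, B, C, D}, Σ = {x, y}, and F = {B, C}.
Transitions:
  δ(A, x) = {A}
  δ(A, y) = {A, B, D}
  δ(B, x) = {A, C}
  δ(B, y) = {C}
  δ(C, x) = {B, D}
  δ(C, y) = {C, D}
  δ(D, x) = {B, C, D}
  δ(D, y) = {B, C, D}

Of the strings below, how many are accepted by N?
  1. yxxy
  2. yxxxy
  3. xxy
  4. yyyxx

4

yxxy: accepted
yxxxy: accepted
xxy: accepted
yyyxx: accepted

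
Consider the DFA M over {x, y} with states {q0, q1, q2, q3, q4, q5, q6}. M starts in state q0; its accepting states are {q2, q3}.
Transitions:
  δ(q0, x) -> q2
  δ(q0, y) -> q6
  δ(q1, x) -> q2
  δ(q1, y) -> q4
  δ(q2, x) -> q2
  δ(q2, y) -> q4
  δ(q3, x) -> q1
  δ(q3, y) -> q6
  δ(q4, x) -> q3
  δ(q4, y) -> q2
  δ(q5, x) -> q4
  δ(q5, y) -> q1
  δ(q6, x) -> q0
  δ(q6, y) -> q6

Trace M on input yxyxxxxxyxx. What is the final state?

q0 --y--> q6
q6 --x--> q0
q0 --y--> q6
q6 --x--> q0
q0 --x--> q2
q2 --x--> q2
q2 --x--> q2
q2 --x--> q2
q2 --y--> q4
q4 --x--> q3
q3 --x--> q1

q1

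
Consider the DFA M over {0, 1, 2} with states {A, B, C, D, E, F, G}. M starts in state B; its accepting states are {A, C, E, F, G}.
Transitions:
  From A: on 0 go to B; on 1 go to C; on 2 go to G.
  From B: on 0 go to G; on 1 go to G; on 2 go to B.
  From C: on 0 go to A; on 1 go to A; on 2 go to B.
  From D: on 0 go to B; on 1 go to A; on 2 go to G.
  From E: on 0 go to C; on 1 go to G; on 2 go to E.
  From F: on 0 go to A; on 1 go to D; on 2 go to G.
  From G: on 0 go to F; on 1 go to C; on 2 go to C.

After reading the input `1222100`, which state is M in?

A

B --1--> G
G --2--> C
C --2--> B
B --2--> B
B --1--> G
G --0--> F
F --0--> A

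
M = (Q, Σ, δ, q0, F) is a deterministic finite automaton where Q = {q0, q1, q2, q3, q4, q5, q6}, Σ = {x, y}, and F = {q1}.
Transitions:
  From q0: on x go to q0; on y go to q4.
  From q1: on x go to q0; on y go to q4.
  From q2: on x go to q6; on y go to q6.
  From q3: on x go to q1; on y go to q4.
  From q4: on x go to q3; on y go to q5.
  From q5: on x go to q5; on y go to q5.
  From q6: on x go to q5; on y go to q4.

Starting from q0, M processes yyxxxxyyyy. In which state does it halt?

q5

q0 --y--> q4
q4 --y--> q5
q5 --x--> q5
q5 --x--> q5
q5 --x--> q5
q5 --x--> q5
q5 --y--> q5
q5 --y--> q5
q5 --y--> q5
q5 --y--> q5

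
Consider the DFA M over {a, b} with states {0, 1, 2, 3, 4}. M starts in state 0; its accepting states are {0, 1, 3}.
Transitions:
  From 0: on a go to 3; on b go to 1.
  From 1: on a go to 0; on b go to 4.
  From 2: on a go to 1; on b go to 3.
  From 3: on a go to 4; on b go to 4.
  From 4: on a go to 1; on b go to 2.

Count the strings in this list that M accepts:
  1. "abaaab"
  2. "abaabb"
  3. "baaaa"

"abaaab": rejected
"abaabb": rejected
"baaaa": accepted

1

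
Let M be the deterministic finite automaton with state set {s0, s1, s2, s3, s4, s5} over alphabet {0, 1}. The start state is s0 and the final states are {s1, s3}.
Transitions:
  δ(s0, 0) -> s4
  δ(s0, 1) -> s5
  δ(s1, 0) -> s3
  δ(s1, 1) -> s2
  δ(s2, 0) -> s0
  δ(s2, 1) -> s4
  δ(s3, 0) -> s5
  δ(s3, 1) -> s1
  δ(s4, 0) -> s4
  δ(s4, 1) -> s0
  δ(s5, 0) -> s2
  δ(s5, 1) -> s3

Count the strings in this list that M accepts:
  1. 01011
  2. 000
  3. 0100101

01011: rejected
000: rejected
0100101: rejected

0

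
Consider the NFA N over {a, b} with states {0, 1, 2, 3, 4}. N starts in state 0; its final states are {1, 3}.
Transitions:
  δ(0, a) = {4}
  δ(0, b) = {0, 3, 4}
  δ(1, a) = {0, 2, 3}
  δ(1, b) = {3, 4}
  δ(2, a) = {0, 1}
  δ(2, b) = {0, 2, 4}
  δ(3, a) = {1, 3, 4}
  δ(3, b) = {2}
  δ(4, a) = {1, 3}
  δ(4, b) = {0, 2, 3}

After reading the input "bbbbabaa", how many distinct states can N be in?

5

Start: {0}
read b: {0, 3, 4}
read b: {0, 2, 3, 4}
read b: {0, 2, 3, 4}
read b: {0, 2, 3, 4}
read a: {0, 1, 3, 4}
read b: {0, 2, 3, 4}
read a: {0, 1, 3, 4}
read a: {0, 1, 2, 3, 4}
Final reachable set {0, 1, 2, 3, 4} has 5 states.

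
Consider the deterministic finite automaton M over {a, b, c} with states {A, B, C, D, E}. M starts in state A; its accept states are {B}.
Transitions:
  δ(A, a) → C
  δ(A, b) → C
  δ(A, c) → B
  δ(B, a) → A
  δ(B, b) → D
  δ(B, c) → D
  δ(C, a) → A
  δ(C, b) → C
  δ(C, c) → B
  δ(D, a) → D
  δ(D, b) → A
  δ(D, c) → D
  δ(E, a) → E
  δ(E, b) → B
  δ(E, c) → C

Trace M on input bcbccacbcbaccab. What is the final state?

A

A --b--> C
C --c--> B
B --b--> D
D --c--> D
D --c--> D
D --a--> D
D --c--> D
D --b--> A
A --c--> B
B --b--> D
D --a--> D
D --c--> D
D --c--> D
D --a--> D
D --b--> A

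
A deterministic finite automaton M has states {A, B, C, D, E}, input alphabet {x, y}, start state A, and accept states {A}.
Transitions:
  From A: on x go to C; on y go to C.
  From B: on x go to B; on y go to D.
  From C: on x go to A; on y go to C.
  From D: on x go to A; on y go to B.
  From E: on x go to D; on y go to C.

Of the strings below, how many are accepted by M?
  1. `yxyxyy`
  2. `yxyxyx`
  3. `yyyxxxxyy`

`yxyxyy`: rejected
`yxyxyx`: accepted
`yyyxxxxyy`: rejected

1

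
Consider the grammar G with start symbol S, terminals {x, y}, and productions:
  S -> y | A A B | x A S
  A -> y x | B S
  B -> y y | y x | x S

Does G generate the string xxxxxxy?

no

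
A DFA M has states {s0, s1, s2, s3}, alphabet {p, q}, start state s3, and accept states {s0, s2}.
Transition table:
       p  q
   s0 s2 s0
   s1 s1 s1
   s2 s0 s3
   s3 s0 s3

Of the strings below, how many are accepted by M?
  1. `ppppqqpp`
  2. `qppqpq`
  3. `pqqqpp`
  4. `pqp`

4

`ppppqqpp`: accepted
`qppqpq`: accepted
`pqqqpp`: accepted
`pqp`: accepted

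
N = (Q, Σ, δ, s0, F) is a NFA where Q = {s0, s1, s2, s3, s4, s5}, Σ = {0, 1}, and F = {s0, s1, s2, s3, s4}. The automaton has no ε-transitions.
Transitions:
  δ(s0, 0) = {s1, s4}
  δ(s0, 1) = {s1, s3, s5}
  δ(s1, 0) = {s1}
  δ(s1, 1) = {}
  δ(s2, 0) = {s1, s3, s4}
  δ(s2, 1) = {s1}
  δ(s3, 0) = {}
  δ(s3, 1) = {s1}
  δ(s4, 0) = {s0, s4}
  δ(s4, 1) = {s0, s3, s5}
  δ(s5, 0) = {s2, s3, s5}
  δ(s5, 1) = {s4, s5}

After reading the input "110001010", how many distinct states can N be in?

Start: {s0}
read 1: {s1, s3, s5}
read 1: {s1, s4, s5}
read 0: {s0, s1, s2, s3, s4, s5}
read 0: {s0, s1, s2, s3, s4, s5}
read 0: {s0, s1, s2, s3, s4, s5}
read 1: {s0, s1, s3, s4, s5}
read 0: {s0, s1, s2, s3, s4, s5}
read 1: {s0, s1, s3, s4, s5}
read 0: {s0, s1, s2, s3, s4, s5}
Final reachable set {s0, s1, s2, s3, s4, s5} has 6 states.

6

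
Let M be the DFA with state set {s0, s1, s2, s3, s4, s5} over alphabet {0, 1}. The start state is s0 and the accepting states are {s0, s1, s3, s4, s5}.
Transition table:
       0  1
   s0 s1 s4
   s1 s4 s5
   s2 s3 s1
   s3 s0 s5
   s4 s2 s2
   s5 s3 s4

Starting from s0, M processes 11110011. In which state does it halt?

s2

s0 --1--> s4
s4 --1--> s2
s2 --1--> s1
s1 --1--> s5
s5 --0--> s3
s3 --0--> s0
s0 --1--> s4
s4 --1--> s2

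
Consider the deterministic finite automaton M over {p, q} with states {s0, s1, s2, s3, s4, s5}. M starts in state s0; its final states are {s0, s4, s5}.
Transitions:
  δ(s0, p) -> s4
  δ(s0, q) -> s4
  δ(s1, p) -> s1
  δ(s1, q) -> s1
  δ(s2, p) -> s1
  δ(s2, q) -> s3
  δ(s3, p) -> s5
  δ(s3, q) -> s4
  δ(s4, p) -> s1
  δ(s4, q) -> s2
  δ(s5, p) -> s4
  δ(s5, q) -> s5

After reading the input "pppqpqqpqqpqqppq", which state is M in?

s0 --p--> s4
s4 --p--> s1
s1 --p--> s1
s1 --q--> s1
s1 --p--> s1
s1 --q--> s1
s1 --q--> s1
s1 --p--> s1
s1 --q--> s1
s1 --q--> s1
s1 --p--> s1
s1 --q--> s1
s1 --q--> s1
s1 --p--> s1
s1 --p--> s1
s1 --q--> s1

s1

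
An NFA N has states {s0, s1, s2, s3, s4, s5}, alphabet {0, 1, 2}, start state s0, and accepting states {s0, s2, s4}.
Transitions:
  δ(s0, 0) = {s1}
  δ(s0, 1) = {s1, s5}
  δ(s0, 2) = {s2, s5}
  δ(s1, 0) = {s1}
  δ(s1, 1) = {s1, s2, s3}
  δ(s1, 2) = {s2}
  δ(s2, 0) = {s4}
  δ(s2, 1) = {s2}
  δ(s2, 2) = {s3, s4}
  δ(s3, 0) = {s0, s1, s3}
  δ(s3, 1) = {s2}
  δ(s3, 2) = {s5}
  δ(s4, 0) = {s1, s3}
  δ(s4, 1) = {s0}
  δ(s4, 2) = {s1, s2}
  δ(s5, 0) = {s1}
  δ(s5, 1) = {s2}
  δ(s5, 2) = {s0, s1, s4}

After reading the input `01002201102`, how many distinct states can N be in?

3

Start: {s0}
read 0: {s1}
read 1: {s1, s2, s3}
read 0: {s0, s1, s3, s4}
read 0: {s0, s1, s3}
read 2: {s2, s5}
read 2: {s0, s1, s3, s4}
read 0: {s0, s1, s3}
read 1: {s1, s2, s3, s5}
read 1: {s1, s2, s3}
read 0: {s0, s1, s3, s4}
read 2: {s1, s2, s5}
Final reachable set {s1, s2, s5} has 3 states.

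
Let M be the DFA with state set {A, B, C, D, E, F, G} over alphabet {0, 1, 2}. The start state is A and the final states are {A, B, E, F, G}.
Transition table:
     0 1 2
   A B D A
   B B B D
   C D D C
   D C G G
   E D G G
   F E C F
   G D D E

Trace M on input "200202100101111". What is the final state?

D

A --2--> A
A --0--> B
B --0--> B
B --2--> D
D --0--> C
C --2--> C
C --1--> D
D --0--> C
C --0--> D
D --1--> G
G --0--> D
D --1--> G
G --1--> D
D --1--> G
G --1--> D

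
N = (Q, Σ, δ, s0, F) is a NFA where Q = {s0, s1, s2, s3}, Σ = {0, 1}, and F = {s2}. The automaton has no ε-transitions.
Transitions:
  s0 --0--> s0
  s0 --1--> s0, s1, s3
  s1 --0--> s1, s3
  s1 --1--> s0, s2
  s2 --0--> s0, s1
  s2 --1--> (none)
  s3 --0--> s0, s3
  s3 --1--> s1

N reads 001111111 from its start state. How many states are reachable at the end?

4

Start: {s0}
read 0: {s0}
read 0: {s0}
read 1: {s0, s1, s3}
read 1: {s0, s1, s2, s3}
read 1: {s0, s1, s2, s3}
read 1: {s0, s1, s2, s3}
read 1: {s0, s1, s2, s3}
read 1: {s0, s1, s2, s3}
read 1: {s0, s1, s2, s3}
Final reachable set {s0, s1, s2, s3} has 4 states.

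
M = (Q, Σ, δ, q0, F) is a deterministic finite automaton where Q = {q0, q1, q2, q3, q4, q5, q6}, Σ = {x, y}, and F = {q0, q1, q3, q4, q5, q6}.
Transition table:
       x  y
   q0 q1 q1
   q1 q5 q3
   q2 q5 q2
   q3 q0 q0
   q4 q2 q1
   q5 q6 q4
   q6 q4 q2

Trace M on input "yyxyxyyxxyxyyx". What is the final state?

q0 --y--> q1
q1 --y--> q3
q3 --x--> q0
q0 --y--> q1
q1 --x--> q5
q5 --y--> q4
q4 --y--> q1
q1 --x--> q5
q5 --x--> q6
q6 --y--> q2
q2 --x--> q5
q5 --y--> q4
q4 --y--> q1
q1 --x--> q5

q5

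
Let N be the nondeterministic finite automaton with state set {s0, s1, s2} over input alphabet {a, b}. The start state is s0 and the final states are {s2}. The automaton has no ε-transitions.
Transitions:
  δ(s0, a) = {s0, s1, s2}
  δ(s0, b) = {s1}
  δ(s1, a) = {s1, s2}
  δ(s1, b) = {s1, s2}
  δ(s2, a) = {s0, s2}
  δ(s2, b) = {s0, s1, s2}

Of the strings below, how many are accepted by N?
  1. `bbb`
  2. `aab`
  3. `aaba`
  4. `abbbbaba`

4

`bbb`: accepted
`aab`: accepted
`aaba`: accepted
`abbbbaba`: accepted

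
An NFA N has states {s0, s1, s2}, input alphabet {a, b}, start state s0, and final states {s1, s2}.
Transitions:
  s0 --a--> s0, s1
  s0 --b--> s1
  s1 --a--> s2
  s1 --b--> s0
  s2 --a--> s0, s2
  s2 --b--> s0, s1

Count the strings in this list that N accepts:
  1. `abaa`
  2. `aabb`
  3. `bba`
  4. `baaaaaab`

4

`abaa`: accepted
`aabb`: accepted
`bba`: accepted
`baaaaaab`: accepted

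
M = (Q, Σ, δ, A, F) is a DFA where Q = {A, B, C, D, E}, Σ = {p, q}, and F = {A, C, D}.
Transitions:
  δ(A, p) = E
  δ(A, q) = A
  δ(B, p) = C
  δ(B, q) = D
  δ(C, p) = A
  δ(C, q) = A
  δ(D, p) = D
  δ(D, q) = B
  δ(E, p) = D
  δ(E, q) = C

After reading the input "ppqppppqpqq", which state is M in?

A

A --p--> E
E --p--> D
D --q--> B
B --p--> C
C --p--> A
A --p--> E
E --p--> D
D --q--> B
B --p--> C
C --q--> A
A --q--> A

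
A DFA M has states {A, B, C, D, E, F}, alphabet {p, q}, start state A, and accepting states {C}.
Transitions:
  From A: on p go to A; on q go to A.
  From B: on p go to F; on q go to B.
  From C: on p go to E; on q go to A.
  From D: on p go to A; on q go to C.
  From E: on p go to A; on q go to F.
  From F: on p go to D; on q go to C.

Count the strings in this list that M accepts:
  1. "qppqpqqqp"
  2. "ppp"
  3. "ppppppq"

0

"qppqpqqqp": rejected
"ppp": rejected
"ppppppq": rejected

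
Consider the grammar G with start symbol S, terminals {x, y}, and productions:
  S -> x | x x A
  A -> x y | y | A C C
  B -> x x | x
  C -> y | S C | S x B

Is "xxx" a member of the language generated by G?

no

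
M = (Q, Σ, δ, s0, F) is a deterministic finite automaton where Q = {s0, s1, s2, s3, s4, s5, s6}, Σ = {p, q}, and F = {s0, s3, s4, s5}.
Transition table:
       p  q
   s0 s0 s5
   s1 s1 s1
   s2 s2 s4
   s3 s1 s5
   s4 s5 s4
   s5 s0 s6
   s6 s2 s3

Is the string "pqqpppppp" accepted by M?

rejected

s0 --p--> s0
s0 --q--> s5
s5 --q--> s6
s6 --p--> s2
s2 --p--> s2
s2 --p--> s2
s2 --p--> s2
s2 --p--> s2
s2 --p--> s2
End in state s2, which is not an accepting state.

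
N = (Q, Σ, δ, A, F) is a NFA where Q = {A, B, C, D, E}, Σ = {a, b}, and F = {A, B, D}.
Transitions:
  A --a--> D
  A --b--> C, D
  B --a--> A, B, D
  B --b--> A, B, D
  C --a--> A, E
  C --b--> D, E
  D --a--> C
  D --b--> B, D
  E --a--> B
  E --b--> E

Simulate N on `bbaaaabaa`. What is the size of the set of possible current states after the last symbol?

Start: {A}
read b: {C, D}
read b: {B, D, E}
read a: {A, B, C, D}
read a: {A, B, C, D, E}
read a: {A, B, C, D, E}
read a: {A, B, C, D, E}
read b: {A, B, C, D, E}
read a: {A, B, C, D, E}
read a: {A, B, C, D, E}
Final reachable set {A, B, C, D, E} has 5 states.

5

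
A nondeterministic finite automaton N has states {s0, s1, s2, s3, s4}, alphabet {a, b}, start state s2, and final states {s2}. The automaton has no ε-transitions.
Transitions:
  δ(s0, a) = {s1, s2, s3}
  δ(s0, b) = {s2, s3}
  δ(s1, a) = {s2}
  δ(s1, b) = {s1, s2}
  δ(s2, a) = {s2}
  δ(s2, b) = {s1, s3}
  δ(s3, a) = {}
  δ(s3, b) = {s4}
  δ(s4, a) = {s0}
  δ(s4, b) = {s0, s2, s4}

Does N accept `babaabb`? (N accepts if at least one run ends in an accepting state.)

accepted

Start: {s2}
read b: {s1, s3}
read a: {s2}
read b: {s1, s3}
read a: {s2}
read a: {s2}
read b: {s1, s3}
read b: {s1, s2, s4}
Reachable ∩ accepting = {s2} — nonempty.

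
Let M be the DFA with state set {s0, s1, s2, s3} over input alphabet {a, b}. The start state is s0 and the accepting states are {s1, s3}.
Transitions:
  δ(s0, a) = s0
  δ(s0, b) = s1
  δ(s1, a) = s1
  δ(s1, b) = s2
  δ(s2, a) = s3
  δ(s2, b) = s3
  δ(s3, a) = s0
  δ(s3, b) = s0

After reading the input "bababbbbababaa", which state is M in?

s0

s0 --b--> s1
s1 --a--> s1
s1 --b--> s2
s2 --a--> s3
s3 --b--> s0
s0 --b--> s1
s1 --b--> s2
s2 --b--> s3
s3 --a--> s0
s0 --b--> s1
s1 --a--> s1
s1 --b--> s2
s2 --a--> s3
s3 --a--> s0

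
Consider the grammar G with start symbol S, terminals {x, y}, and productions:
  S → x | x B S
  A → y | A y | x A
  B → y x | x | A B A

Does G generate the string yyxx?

no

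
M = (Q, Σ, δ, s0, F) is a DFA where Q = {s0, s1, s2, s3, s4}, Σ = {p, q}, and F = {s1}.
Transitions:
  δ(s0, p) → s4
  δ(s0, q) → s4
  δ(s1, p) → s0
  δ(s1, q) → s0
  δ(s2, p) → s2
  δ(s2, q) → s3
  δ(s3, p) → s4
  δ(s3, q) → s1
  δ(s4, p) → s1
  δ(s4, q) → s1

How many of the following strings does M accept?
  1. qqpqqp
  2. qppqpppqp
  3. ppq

0

qqpqqp: rejected
qppqpppqp: rejected
ppq: rejected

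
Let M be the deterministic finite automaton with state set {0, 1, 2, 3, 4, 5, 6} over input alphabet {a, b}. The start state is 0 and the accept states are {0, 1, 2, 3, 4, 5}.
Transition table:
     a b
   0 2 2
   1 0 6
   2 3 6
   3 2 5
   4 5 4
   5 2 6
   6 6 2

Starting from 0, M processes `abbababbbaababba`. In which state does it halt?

0 --a--> 2
2 --b--> 6
6 --b--> 2
2 --a--> 3
3 --b--> 5
5 --a--> 2
2 --b--> 6
6 --b--> 2
2 --b--> 6
6 --a--> 6
6 --a--> 6
6 --b--> 2
2 --a--> 3
3 --b--> 5
5 --b--> 6
6 --a--> 6

6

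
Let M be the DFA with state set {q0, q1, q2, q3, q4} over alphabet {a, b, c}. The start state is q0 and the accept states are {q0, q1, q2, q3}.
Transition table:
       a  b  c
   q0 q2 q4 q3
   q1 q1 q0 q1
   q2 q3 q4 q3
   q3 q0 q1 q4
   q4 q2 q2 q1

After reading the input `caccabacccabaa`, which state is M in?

q3

q0 --c--> q3
q3 --a--> q0
q0 --c--> q3
q3 --c--> q4
q4 --a--> q2
q2 --b--> q4
q4 --a--> q2
q2 --c--> q3
q3 --c--> q4
q4 --c--> q1
q1 --a--> q1
q1 --b--> q0
q0 --a--> q2
q2 --a--> q3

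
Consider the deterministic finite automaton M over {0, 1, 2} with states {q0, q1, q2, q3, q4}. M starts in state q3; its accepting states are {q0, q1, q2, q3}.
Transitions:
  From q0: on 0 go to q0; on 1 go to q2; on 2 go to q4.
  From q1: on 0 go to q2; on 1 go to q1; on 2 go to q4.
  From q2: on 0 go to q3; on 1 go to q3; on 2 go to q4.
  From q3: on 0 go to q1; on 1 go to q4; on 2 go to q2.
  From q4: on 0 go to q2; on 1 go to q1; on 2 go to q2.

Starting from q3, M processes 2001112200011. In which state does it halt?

q3 --2--> q2
q2 --0--> q3
q3 --0--> q1
q1 --1--> q1
q1 --1--> q1
q1 --1--> q1
q1 --2--> q4
q4 --2--> q2
q2 --0--> q3
q3 --0--> q1
q1 --0--> q2
q2 --1--> q3
q3 --1--> q4

q4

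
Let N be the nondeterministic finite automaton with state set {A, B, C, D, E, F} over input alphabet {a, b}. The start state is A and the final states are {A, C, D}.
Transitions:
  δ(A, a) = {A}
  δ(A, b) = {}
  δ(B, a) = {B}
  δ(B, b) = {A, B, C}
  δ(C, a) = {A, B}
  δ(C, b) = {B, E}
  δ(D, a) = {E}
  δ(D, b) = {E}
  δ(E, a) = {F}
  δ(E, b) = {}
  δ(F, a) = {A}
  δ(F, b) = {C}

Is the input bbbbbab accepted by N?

Start: {A}
read b: {}
The reachable set is empty and stays empty for the remaining 6 symbols.
Reachable ∩ accepting = {} — empty.

rejected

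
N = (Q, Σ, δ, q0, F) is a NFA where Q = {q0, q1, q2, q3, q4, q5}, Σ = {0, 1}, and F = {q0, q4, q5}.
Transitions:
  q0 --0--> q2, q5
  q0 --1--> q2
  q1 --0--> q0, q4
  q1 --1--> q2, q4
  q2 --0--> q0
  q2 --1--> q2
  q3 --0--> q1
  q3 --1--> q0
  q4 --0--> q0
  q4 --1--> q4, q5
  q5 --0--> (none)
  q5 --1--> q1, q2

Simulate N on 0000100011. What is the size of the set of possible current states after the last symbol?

Start: {q0}
read 0: {q2, q5}
read 0: {q0}
read 0: {q2, q5}
read 0: {q0}
read 1: {q2}
read 0: {q0}
read 0: {q2, q5}
read 0: {q0}
read 1: {q2}
read 1: {q2}
Final reachable set {q2} has 1 state.

1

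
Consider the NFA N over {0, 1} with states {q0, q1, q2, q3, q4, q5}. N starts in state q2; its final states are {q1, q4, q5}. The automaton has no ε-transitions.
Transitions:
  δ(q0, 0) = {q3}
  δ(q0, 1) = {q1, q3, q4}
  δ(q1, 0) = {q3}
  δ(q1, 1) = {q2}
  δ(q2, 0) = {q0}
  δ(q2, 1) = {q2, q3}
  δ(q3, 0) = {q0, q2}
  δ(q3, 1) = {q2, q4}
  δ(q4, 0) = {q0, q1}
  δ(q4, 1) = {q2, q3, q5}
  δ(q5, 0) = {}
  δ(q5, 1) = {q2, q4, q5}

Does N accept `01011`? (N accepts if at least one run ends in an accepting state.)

accepted

Start: {q2}
read 0: {q0}
read 1: {q1, q3, q4}
read 0: {q0, q1, q2, q3}
read 1: {q1, q2, q3, q4}
read 1: {q2, q3, q4, q5}
Reachable ∩ accepting = {q4, q5} — nonempty.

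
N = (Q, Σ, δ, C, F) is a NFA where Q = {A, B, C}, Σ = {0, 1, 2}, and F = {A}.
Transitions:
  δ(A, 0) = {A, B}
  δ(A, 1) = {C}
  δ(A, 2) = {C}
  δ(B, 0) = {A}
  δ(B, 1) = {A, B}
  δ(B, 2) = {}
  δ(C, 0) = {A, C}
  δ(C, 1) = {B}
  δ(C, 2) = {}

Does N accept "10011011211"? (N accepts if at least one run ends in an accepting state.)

Start: {C}
read 1: {B}
read 0: {A}
read 0: {A, B}
read 1: {A, B, C}
read 1: {A, B, C}
read 0: {A, B, C}
read 1: {A, B, C}
read 1: {A, B, C}
read 2: {C}
read 1: {B}
read 1: {A, B}
Reachable ∩ accepting = {A} — nonempty.

accepted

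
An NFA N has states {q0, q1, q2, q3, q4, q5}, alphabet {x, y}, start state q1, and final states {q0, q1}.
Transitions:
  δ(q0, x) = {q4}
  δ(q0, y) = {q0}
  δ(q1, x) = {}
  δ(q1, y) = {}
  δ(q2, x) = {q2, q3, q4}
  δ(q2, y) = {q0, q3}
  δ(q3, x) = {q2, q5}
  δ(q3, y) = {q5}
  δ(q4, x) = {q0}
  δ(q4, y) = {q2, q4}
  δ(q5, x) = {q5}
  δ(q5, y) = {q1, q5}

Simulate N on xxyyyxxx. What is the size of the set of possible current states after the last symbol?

0

Start: {q1}
read x: {}
The reachable set is empty and stays empty for the remaining 7 symbols.
Final reachable set {} has 0 states.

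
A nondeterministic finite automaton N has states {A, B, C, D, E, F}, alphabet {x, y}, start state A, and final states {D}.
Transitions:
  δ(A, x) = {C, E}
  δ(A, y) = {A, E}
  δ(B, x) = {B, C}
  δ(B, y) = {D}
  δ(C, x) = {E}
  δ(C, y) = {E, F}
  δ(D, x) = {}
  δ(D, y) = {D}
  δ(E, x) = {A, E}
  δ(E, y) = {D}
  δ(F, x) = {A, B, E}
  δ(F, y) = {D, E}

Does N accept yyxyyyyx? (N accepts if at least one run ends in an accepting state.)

rejected

Start: {A}
read y: {A, E}
read y: {A, D, E}
read x: {A, C, E}
read y: {A, D, E, F}
read y: {A, D, E}
read y: {A, D, E}
read y: {A, D, E}
read x: {A, C, E}
Reachable ∩ accepting = {} — empty.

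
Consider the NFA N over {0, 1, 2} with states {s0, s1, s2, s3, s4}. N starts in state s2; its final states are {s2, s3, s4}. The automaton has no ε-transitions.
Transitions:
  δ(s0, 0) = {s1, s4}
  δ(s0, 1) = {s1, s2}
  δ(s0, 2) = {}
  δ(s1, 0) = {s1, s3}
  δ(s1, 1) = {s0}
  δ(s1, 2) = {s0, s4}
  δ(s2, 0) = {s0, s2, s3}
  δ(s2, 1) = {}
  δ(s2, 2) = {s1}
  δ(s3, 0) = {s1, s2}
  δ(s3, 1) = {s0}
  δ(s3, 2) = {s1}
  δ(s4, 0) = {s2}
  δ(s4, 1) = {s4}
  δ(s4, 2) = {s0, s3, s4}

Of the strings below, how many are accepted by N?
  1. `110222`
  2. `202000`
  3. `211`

2

`110222`: rejected
`202000`: accepted
`211`: accepted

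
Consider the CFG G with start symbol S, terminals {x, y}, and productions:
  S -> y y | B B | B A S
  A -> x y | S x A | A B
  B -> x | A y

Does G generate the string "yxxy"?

no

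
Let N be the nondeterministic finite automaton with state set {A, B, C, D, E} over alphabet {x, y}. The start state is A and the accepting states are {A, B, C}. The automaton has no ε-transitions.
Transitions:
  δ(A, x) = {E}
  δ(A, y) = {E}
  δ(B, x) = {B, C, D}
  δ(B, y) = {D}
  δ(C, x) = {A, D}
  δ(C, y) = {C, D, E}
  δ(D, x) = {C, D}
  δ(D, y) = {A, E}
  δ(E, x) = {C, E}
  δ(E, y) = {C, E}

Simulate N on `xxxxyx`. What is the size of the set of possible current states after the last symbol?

Start: {A}
read x: {E}
read x: {C, E}
read x: {A, C, D, E}
read x: {A, C, D, E}
read y: {A, C, D, E}
read x: {A, C, D, E}
Final reachable set {A, C, D, E} has 4 states.

4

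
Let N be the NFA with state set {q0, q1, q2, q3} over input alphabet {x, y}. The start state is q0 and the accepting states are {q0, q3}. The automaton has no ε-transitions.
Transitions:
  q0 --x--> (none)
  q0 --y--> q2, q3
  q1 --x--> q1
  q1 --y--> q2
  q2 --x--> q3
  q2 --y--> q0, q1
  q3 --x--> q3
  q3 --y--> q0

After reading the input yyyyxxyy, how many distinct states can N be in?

Start: {q0}
read y: {q2, q3}
read y: {q0, q1}
read y: {q2, q3}
read y: {q0, q1}
read x: {q1}
read x: {q1}
read y: {q2}
read y: {q0, q1}
Final reachable set {q0, q1} has 2 states.

2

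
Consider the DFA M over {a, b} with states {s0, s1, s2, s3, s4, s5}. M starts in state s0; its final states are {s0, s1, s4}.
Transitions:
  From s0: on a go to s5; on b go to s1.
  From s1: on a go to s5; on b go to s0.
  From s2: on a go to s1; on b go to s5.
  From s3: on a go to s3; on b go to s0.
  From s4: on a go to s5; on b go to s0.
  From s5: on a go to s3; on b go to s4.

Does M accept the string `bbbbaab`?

accepted

s0 --b--> s1
s1 --b--> s0
s0 --b--> s1
s1 --b--> s0
s0 --a--> s5
s5 --a--> s3
s3 --b--> s0
End in state s0, which is an accepting state.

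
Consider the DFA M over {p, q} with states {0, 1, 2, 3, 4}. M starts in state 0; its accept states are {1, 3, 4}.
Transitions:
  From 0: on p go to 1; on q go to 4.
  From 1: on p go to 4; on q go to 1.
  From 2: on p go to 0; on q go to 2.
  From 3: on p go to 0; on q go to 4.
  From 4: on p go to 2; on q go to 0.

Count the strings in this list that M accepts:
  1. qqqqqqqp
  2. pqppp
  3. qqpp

qqqqqqqp: rejected
pqppp: rejected
qqpp: accepted

1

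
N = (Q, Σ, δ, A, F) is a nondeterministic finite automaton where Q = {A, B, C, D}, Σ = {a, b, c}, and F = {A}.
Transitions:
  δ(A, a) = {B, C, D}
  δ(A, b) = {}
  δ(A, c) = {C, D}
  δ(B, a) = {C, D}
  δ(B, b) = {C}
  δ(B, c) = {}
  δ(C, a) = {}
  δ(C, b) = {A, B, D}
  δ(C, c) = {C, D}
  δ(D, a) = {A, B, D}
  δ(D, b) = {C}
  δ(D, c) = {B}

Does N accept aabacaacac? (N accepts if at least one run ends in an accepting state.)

Start: {A}
read a: {B, C, D}
read a: {A, B, C, D}
read b: {A, B, C, D}
read a: {A, B, C, D}
read c: {B, C, D}
read a: {A, B, C, D}
read a: {A, B, C, D}
read c: {B, C, D}
read a: {A, B, C, D}
read c: {B, C, D}
Reachable ∩ accepting = {} — empty.

rejected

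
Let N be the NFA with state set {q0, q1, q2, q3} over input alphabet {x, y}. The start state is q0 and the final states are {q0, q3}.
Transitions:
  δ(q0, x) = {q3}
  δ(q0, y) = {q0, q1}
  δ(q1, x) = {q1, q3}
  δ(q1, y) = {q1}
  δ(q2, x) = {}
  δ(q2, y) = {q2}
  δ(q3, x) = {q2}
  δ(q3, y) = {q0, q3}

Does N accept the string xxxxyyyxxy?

rejected

Start: {q0}
read x: {q3}
read x: {q2}
read x: {}
The reachable set is empty and stays empty for the remaining 7 symbols.
Reachable ∩ accepting = {} — empty.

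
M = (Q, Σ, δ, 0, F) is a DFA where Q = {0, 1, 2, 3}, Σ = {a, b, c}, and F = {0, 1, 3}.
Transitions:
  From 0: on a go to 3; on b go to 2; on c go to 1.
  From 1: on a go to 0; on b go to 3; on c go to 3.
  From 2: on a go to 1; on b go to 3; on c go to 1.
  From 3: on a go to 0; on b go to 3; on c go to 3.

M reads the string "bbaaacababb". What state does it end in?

0 --b--> 2
2 --b--> 3
3 --a--> 0
0 --a--> 3
3 --a--> 0
0 --c--> 1
1 --a--> 0
0 --b--> 2
2 --a--> 1
1 --b--> 3
3 --b--> 3

3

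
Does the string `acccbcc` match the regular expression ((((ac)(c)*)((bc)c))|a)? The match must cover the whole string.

yes

The left alternative (((ac)(c)*)((bc)c)) matches acccbcc.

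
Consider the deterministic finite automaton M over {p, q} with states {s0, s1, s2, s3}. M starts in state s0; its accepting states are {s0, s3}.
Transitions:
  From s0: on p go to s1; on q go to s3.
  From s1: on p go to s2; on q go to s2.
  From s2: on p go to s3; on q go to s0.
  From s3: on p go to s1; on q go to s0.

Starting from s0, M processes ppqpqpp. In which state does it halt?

s1

s0 --p--> s1
s1 --p--> s2
s2 --q--> s0
s0 --p--> s1
s1 --q--> s2
s2 --p--> s3
s3 --p--> s1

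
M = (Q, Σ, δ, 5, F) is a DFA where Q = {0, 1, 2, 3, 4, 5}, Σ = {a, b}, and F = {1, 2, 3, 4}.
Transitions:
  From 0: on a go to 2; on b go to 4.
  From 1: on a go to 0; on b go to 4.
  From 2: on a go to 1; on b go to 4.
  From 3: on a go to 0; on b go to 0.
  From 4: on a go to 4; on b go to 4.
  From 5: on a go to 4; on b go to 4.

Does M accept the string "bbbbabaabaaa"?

5 --b--> 4
4 --b--> 4
4 --b--> 4
4 --b--> 4
4 --a--> 4
4 --b--> 4
4 --a--> 4
4 --a--> 4
4 --b--> 4
4 --a--> 4
4 --a--> 4
4 --a--> 4
End in state 4, which is an accepting state.

accepted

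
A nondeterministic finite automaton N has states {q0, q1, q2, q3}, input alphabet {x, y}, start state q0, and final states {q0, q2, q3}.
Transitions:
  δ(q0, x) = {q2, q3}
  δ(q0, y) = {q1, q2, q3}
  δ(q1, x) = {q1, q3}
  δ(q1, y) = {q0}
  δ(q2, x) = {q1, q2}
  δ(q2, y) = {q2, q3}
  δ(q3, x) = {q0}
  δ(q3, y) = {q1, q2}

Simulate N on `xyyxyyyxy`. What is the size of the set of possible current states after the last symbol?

Start: {q0}
read x: {q2, q3}
read y: {q1, q2, q3}
read y: {q0, q1, q2, q3}
read x: {q0, q1, q2, q3}
read y: {q0, q1, q2, q3}
read y: {q0, q1, q2, q3}
read y: {q0, q1, q2, q3}
read x: {q0, q1, q2, q3}
read y: {q0, q1, q2, q3}
Final reachable set {q0, q1, q2, q3} has 4 states.

4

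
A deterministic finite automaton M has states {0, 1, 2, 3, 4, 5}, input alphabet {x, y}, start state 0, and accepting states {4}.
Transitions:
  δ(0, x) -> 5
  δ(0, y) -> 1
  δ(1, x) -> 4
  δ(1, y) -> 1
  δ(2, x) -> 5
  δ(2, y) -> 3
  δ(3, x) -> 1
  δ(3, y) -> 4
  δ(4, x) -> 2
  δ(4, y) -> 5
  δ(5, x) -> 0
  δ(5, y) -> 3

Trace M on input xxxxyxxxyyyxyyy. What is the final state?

0 --x--> 5
5 --x--> 0
0 --x--> 5
5 --x--> 0
0 --y--> 1
1 --x--> 4
4 --x--> 2
2 --x--> 5
5 --y--> 3
3 --y--> 4
4 --y--> 5
5 --x--> 0
0 --y--> 1
1 --y--> 1
1 --y--> 1

1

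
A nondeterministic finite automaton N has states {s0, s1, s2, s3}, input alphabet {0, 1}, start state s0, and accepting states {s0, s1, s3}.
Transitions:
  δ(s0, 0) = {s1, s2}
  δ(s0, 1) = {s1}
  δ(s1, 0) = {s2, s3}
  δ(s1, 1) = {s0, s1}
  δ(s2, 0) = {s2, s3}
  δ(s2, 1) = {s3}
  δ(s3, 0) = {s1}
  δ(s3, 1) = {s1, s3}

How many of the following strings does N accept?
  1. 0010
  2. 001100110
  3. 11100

0010: accepted
001100110: accepted
11100: accepted

3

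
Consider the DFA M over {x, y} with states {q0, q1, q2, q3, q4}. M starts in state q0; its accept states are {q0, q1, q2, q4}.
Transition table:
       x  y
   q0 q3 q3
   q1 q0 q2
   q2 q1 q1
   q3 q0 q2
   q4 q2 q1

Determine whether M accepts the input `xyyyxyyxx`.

q0 --x--> q3
q3 --y--> q2
q2 --y--> q1
q1 --y--> q2
q2 --x--> q1
q1 --y--> q2
q2 --y--> q1
q1 --x--> q0
q0 --x--> q3
End in state q3, which is not an accepting state.

rejected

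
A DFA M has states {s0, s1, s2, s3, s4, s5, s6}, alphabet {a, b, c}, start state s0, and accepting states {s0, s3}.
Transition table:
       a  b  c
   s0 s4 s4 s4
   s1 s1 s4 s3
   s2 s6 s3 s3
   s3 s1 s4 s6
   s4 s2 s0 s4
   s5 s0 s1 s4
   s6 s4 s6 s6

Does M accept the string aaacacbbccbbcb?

s0 --a--> s4
s4 --a--> s2
s2 --a--> s6
s6 --c--> s6
s6 --a--> s4
s4 --c--> s4
s4 --b--> s0
s0 --b--> s4
s4 --c--> s4
s4 --c--> s4
s4 --b--> s0
s0 --b--> s4
s4 --c--> s4
s4 --b--> s0
End in state s0, which is an accepting state.

accepted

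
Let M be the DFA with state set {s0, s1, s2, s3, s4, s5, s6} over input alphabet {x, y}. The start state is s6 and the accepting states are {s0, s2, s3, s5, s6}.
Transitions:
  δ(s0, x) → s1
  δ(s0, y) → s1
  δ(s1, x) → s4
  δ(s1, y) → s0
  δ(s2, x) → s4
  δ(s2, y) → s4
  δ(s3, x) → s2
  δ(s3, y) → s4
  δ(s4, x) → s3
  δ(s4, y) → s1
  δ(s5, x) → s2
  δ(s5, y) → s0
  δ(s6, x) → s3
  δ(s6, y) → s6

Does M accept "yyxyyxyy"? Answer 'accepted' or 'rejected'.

accepted

s6 --y--> s6
s6 --y--> s6
s6 --x--> s3
s3 --y--> s4
s4 --y--> s1
s1 --x--> s4
s4 --y--> s1
s1 --y--> s0
End in state s0, which is an accepting state.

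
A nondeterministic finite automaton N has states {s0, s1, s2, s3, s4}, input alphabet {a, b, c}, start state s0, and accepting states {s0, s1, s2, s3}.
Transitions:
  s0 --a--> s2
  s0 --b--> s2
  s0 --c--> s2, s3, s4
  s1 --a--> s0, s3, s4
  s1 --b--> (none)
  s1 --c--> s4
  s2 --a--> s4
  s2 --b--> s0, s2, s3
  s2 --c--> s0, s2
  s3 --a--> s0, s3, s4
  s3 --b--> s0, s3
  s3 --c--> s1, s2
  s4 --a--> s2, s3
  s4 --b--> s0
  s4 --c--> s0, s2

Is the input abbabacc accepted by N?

Start: {s0}
read a: {s2}
read b: {s0, s2, s3}
read b: {s0, s2, s3}
read a: {s0, s2, s3, s4}
read b: {s0, s2, s3}
read a: {s0, s2, s3, s4}
read c: {s0, s1, s2, s3, s4}
read c: {s0, s1, s2, s3, s4}
Reachable ∩ accepting = {s0, s1, s2, s3} — nonempty.

accepted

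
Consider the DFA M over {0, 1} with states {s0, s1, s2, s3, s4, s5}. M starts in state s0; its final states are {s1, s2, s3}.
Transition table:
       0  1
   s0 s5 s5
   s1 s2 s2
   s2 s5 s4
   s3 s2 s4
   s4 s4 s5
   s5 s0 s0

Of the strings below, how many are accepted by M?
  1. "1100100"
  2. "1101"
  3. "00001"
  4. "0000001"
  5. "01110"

0

"1100100": rejected
"1101": rejected
"00001": rejected
"0000001": rejected
"01110": rejected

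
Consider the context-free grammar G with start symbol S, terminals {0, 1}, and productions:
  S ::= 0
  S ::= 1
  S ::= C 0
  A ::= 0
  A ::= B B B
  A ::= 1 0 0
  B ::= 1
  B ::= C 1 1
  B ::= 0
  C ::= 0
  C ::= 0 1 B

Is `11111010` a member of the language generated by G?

no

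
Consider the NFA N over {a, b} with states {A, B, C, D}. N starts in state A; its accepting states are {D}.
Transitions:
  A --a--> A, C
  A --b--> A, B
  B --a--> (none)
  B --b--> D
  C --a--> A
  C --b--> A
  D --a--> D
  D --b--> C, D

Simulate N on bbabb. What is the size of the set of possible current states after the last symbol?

4

Start: {A}
read b: {A, B}
read b: {A, B, D}
read a: {A, C, D}
read b: {A, B, C, D}
read b: {A, B, C, D}
Final reachable set {A, B, C, D} has 4 states.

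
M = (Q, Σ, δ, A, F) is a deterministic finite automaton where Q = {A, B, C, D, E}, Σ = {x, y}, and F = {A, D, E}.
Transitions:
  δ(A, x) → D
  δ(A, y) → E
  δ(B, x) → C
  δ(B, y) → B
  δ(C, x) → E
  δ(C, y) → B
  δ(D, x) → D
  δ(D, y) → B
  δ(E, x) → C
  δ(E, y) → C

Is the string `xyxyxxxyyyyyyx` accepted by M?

rejected

A --x--> D
D --y--> B
B --x--> C
C --y--> B
B --x--> C
C --x--> E
E --x--> C
C --y--> B
B --y--> B
B --y--> B
B --y--> B
B --y--> B
B --y--> B
B --x--> C
End in state C, which is not an accepting state.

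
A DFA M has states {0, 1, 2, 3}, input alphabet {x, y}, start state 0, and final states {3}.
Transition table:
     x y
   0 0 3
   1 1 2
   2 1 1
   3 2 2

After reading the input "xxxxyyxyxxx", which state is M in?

1

0 --x--> 0
0 --x--> 0
0 --x--> 0
0 --x--> 0
0 --y--> 3
3 --y--> 2
2 --x--> 1
1 --y--> 2
2 --x--> 1
1 --x--> 1
1 --x--> 1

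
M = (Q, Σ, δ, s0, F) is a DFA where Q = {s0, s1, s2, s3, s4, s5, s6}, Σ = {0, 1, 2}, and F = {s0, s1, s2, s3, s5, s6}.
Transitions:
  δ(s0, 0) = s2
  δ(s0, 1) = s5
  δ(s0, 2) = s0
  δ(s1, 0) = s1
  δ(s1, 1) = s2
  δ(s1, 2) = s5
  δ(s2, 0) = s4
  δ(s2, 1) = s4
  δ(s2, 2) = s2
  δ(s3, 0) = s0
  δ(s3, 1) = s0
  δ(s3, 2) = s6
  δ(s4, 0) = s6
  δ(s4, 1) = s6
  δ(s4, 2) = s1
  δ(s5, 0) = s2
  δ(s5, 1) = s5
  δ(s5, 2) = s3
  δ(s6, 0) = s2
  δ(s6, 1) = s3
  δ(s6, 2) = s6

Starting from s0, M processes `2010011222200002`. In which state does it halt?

s0 --2--> s0
s0 --0--> s2
s2 --1--> s4
s4 --0--> s6
s6 --0--> s2
s2 --1--> s4
s4 --1--> s6
s6 --2--> s6
s6 --2--> s6
s6 --2--> s6
s6 --2--> s6
s6 --0--> s2
s2 --0--> s4
s4 --0--> s6
s6 --0--> s2
s2 --2--> s2

s2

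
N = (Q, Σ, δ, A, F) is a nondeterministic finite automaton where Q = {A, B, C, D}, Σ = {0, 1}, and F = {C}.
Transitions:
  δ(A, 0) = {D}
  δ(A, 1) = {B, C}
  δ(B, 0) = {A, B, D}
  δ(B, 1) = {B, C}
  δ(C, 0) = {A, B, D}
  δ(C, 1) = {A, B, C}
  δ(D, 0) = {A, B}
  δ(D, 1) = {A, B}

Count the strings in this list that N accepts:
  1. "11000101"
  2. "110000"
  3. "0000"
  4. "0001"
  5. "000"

"11000101": accepted
"110000": rejected
"0000": rejected
"0001": accepted
"000": rejected

2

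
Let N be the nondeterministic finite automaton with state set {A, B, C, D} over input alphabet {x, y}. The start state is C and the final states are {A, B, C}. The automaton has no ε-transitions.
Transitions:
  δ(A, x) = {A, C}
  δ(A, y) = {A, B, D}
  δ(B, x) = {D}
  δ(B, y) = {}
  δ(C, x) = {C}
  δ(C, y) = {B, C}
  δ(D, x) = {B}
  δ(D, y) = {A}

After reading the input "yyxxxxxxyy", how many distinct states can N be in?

2

Start: {C}
read y: {B, C}
read y: {B, C}
read x: {C, D}
read x: {B, C}
read x: {C, D}
read x: {B, C}
read x: {C, D}
read x: {B, C}
read y: {B, C}
read y: {B, C}
Final reachable set {B, C} has 2 states.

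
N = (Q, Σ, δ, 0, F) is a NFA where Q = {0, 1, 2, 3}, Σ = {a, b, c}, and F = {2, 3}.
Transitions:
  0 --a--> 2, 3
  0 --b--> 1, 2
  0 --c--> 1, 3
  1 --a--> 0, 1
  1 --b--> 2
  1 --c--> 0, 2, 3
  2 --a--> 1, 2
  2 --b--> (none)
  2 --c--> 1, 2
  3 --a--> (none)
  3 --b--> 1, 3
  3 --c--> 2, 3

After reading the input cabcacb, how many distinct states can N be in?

3

Start: {0}
read c: {1, 3}
read a: {0, 1}
read b: {1, 2}
read c: {0, 1, 2, 3}
read a: {0, 1, 2, 3}
read c: {0, 1, 2, 3}
read b: {1, 2, 3}
Final reachable set {1, 2, 3} has 3 states.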